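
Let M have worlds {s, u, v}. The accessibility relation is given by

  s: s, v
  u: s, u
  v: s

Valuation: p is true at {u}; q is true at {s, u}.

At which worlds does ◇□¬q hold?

s: successors {s, v}; □¬q there: s:F, v:F. ✗
u: successors {s, u}; □¬q there: s:F, u:F. ✗
v: successors {s}; □¬q there: s:F. ✗

∅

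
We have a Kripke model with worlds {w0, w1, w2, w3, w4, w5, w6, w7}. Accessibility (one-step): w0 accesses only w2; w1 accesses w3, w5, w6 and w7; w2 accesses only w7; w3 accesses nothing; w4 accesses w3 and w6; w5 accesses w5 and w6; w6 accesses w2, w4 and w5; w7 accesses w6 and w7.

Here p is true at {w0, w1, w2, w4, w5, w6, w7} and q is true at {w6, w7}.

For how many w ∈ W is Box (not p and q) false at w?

w0: successors {w2}; not p and q there: w2:F. ✗
w1: successors {w3, w5, w6, w7}; not p and q there: w3:F, w5:F, w6:F, w7:F. ✗
w2: successors {w7}; not p and q there: w7:F. ✗
w3: no successors, so Box (not p and q) holds vacuously. ✓
w4: successors {w3, w6}; not p and q there: w3:F, w6:F. ✗
w5: successors {w5, w6}; not p and q there: w5:F, w6:F. ✗
w6: successors {w2, w4, w5}; not p and q there: w2:F, w4:F, w5:F. ✗
w7: successors {w6, w7}; not p and q there: w6:F, w7:F. ✗
Satisfying worlds: {w3}.
So Box (not p and q) fails at the other 7 worlds.

7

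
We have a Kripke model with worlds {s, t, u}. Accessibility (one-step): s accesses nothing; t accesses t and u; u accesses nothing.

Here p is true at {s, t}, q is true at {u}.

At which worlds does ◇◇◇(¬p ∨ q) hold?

{t}

s: no successors, so ◇◇◇(¬p ∨ q) fails. ✗
t: successors {t, u}; ◇◇(¬p ∨ q) there: t:T, u:F. ✓
u: no successors, so ◇◇◇(¬p ∨ q) fails. ✗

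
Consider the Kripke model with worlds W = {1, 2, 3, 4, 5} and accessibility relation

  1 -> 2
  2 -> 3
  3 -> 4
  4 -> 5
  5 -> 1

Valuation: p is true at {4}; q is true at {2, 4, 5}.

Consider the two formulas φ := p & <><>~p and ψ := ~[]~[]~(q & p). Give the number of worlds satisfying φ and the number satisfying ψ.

1 and 4

For p & <><>~p:
1: p is F, <><>~p is T. ✗
2: p is F, <><>~p is F. ✗
3: p is F, <><>~p is T. ✗
4: p is T, <><>~p is T. ✓
5: p is F, <><>~p is T. ✗
— 1 world.
For ~[]~[]~(q & p):
1: []~[]~(q & p) is F. ✓
2: []~[]~(q & p) is T. ✗
3: []~[]~(q & p) is F. ✓
4: []~[]~(q & p) is F. ✓
5: []~[]~(q & p) is F. ✓
— 4 worlds.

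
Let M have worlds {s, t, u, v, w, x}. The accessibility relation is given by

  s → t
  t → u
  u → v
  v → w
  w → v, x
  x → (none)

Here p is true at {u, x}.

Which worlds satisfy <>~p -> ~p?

s: <>~p is T, ~p is T. ✓
t: <>~p is F, ~p is T. ✓
u: <>~p is T, ~p is F. ✗
v: <>~p is T, ~p is T. ✓
w: <>~p is T, ~p is T. ✓
x: <>~p is F, ~p is F. ✓

{s, t, v, w, x}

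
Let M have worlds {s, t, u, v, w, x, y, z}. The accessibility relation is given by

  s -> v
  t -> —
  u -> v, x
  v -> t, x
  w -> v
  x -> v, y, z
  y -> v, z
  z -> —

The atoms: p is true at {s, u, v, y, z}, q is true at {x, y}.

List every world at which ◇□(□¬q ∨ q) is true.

{s, u, v, w, x, y}

s: successors {v}; □(□¬q ∨ q) there: v:T. ✓
t: no successors, so ◇□(□¬q ∨ q) fails. ✗
u: successors {v, x}; □(□¬q ∨ q) there: v:T, x:F. ✓
v: successors {t, x}; □(□¬q ∨ q) there: t:T, x:F. ✓
w: successors {v}; □(□¬q ∨ q) there: v:T. ✓
x: successors {v, y, z}; □(□¬q ∨ q) there: v:T, y:F, z:T. ✓
y: successors {v, z}; □(□¬q ∨ q) there: v:T, z:T. ✓
z: no successors, so ◇□(□¬q ∨ q) fails. ✗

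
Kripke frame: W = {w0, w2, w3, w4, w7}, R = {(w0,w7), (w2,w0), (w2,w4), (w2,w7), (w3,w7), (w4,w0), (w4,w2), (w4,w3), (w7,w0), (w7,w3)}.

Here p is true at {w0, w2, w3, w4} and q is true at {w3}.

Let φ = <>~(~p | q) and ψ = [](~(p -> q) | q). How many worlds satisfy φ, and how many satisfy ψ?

For <>~(~p | q):
w0: successors {w7}; ~(~p | q) there: w7:F. ✗
w2: successors {w0, w4, w7}; ~(~p | q) there: w0:T, w4:T, w7:F. ✓
w3: successors {w7}; ~(~p | q) there: w7:F. ✗
w4: successors {w0, w2, w3}; ~(~p | q) there: w0:T, w2:T, w3:F. ✓
w7: successors {w0, w3}; ~(~p | q) there: w0:T, w3:F. ✓
— 3 worlds.
For [](~(p -> q) | q):
w0: successors {w7}; ~(p -> q) | q there: w7:F. ✗
w2: successors {w0, w4, w7}; ~(p -> q) | q there: w0:T, w4:T, w7:F. ✗
w3: successors {w7}; ~(p -> q) | q there: w7:F. ✗
w4: successors {w0, w2, w3}; ~(p -> q) | q there: w0:T, w2:T, w3:T. ✓
w7: successors {w0, w3}; ~(p -> q) | q there: w0:T, w3:T. ✓
— 2 worlds.

3 and 2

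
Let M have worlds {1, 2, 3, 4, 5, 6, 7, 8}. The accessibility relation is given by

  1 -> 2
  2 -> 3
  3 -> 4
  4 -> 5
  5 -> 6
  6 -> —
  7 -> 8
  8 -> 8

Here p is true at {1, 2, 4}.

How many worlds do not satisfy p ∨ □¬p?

1

1: p is T, □¬p is F. ✓
2: p is T, □¬p is T. ✓
3: p is F, □¬p is F. ✗
4: p is T, □¬p is T. ✓
5: p is F, □¬p is T. ✓
6: p is F, □¬p is T. ✓
7: p is F, □¬p is T. ✓
8: p is F, □¬p is T. ✓
Satisfying worlds: {1, 2, 4, 5, 6, 7, 8}.
So p ∨ □¬p fails at the other 1 world.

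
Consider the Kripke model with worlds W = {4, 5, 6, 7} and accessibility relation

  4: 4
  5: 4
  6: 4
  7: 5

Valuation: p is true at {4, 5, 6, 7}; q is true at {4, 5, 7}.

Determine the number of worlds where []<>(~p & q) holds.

4: successors {4}; <>(~p & q) there: 4:F. ✗
5: successors {4}; <>(~p & q) there: 4:F. ✗
6: successors {4}; <>(~p & q) there: 4:F. ✗
7: successors {5}; <>(~p & q) there: 5:F. ✗
Satisfying worlds: ∅.

0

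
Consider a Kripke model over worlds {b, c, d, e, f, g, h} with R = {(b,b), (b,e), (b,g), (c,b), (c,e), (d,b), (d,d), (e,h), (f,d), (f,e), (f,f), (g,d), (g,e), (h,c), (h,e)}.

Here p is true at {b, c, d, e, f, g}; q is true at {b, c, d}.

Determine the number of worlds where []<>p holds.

b: successors {b, e, g}; <>p there: b:T, e:F, g:T. ✗
c: successors {b, e}; <>p there: b:T, e:F. ✗
d: successors {b, d}; <>p there: b:T, d:T. ✓
e: successors {h}; <>p there: h:T. ✓
f: successors {d, e, f}; <>p there: d:T, e:F, f:T. ✗
g: successors {d, e}; <>p there: d:T, e:F. ✗
h: successors {c, e}; <>p there: c:T, e:F. ✗
Satisfying worlds: {d, e}.

2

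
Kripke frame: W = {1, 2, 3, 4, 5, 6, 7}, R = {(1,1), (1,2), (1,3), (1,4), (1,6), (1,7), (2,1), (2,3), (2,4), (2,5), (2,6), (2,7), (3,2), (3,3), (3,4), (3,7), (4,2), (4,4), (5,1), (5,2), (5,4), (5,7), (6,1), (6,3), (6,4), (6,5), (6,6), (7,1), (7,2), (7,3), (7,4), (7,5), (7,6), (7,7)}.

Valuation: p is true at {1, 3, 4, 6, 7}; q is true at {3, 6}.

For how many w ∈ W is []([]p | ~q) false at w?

1: successors {1, 2, 3, 4, 6, 7}; []p | ~q there: 1:T, 2:T, 3:F, 4:T, 6:F, 7:T. ✗
2: successors {1, 3, 4, 5, 6, 7}; []p | ~q there: 1:T, 3:F, 4:T, 5:T, 6:F, 7:T. ✗
3: successors {2, 3, 4, 7}; []p | ~q there: 2:T, 3:F, 4:T, 7:T. ✗
4: successors {2, 4}; []p | ~q there: 2:T, 4:T. ✓
5: successors {1, 2, 4, 7}; []p | ~q there: 1:T, 2:T, 4:T, 7:T. ✓
6: successors {1, 3, 4, 5, 6}; []p | ~q there: 1:T, 3:F, 4:T, 5:T, 6:F. ✗
7: successors {1, 2, 3, 4, 5, 6, 7}; []p | ~q there: 1:T, 2:T, 3:F, 4:T, 5:T, 6:F, 7:T. ✗
Satisfying worlds: {4, 5}.
So []([]p | ~q) fails at the other 5 worlds.

5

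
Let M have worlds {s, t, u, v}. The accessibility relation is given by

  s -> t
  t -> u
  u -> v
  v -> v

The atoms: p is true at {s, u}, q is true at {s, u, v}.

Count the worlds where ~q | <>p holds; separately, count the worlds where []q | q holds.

1 and 4

For ~q | <>p:
s: ~q is F, <>p is F. ✗
t: ~q is T, <>p is T. ✓
u: ~q is F, <>p is F. ✗
v: ~q is F, <>p is F. ✗
— 1 world.
For []q | q:
s: []q is F, q is T. ✓
t: []q is T, q is F. ✓
u: []q is T, q is T. ✓
v: []q is T, q is T. ✓
— 4 worlds.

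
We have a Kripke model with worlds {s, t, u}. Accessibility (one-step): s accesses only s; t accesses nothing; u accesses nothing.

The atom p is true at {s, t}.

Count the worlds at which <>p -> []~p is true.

2

s: <>p is T, []~p is F. ✗
t: <>p is F, []~p is T. ✓
u: <>p is F, []~p is T. ✓
Satisfying worlds: {t, u}.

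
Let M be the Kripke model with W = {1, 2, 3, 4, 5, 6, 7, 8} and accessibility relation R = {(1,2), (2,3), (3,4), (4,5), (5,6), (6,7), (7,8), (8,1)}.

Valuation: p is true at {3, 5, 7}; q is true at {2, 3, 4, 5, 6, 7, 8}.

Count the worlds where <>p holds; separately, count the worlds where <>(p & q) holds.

For <>p:
1: successors {2}; p there: 2:F. ✗
2: successors {3}; p there: 3:T. ✓
3: successors {4}; p there: 4:F. ✗
4: successors {5}; p there: 5:T. ✓
5: successors {6}; p there: 6:F. ✗
6: successors {7}; p there: 7:T. ✓
7: successors {8}; p there: 8:F. ✗
8: successors {1}; p there: 1:F. ✗
— 3 worlds.
For <>(p & q):
1: successors {2}; p & q there: 2:F. ✗
2: successors {3}; p & q there: 3:T. ✓
3: successors {4}; p & q there: 4:F. ✗
4: successors {5}; p & q there: 5:T. ✓
5: successors {6}; p & q there: 6:F. ✗
6: successors {7}; p & q there: 7:T. ✓
7: successors {8}; p & q there: 8:F. ✗
8: successors {1}; p & q there: 1:F. ✗
— 3 worlds.

3 and 3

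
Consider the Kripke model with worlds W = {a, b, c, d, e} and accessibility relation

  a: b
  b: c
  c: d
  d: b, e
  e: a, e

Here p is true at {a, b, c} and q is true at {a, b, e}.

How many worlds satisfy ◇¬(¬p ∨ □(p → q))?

a: successors {b}; ¬(¬p ∨ □(p → q)) there: b:T. ✓
b: successors {c}; ¬(¬p ∨ □(p → q)) there: c:F. ✗
c: successors {d}; ¬(¬p ∨ □(p → q)) there: d:F. ✗
d: successors {b, e}; ¬(¬p ∨ □(p → q)) there: b:T, e:F. ✓
e: successors {a, e}; ¬(¬p ∨ □(p → q)) there: a:F, e:F. ✗
Satisfying worlds: {a, d}.

2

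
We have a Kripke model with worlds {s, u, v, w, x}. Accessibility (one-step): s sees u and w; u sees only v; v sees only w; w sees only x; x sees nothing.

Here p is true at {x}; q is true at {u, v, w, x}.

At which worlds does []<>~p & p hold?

s: []<>~p is F, p is F. ✗
u: []<>~p is T, p is F. ✗
v: []<>~p is F, p is F. ✗
w: []<>~p is F, p is F. ✗
x: []<>~p is T, p is T. ✓

{x}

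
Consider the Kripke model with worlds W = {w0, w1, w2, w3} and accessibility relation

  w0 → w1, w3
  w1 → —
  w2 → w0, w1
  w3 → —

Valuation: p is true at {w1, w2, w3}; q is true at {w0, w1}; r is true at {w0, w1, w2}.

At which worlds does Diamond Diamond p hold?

w0: successors {w1, w3}; Diamond p there: w1:F, w3:F. ✗
w1: no successors, so Diamond Diamond p fails. ✗
w2: successors {w0, w1}; Diamond p there: w0:T, w1:F. ✓
w3: no successors, so Diamond Diamond p fails. ✗

{w2}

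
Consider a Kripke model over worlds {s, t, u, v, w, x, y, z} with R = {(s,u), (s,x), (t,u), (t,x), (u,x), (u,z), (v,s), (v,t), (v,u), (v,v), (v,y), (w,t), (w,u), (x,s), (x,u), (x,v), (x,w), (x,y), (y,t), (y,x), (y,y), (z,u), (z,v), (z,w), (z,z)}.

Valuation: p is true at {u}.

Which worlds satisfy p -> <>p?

s: p is F, <>p is T. ✓
t: p is F, <>p is T. ✓
u: p is T, <>p is F. ✗
v: p is F, <>p is T. ✓
w: p is F, <>p is T. ✓
x: p is F, <>p is T. ✓
y: p is F, <>p is F. ✓
z: p is F, <>p is T. ✓

{s, t, v, w, x, y, z}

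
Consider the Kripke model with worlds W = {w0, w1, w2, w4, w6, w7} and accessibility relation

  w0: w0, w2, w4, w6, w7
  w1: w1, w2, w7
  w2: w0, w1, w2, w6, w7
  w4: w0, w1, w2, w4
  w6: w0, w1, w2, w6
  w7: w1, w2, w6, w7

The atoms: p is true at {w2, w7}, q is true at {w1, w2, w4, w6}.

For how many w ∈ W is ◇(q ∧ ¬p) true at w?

w0: successors {w0, w2, w4, w6, w7}; q ∧ ¬p there: w0:F, w2:F, w4:T, w6:T, w7:F. ✓
w1: successors {w1, w2, w7}; q ∧ ¬p there: w1:T, w2:F, w7:F. ✓
w2: successors {w0, w1, w2, w6, w7}; q ∧ ¬p there: w0:F, w1:T, w2:F, w6:T, w7:F. ✓
w4: successors {w0, w1, w2, w4}; q ∧ ¬p there: w0:F, w1:T, w2:F, w4:T. ✓
w6: successors {w0, w1, w2, w6}; q ∧ ¬p there: w0:F, w1:T, w2:F, w6:T. ✓
w7: successors {w1, w2, w6, w7}; q ∧ ¬p there: w1:T, w2:F, w6:T, w7:F. ✓
Satisfying worlds: {w0, w1, w2, w4, w6, w7}.

6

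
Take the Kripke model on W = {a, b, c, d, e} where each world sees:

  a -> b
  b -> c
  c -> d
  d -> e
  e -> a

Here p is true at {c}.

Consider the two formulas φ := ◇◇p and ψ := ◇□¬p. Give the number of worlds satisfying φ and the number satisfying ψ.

1 and 4

For ◇◇p:
a: successors {b}; ◇p there: b:T. ✓
b: successors {c}; ◇p there: c:F. ✗
c: successors {d}; ◇p there: d:F. ✗
d: successors {e}; ◇p there: e:F. ✗
e: successors {a}; ◇p there: a:F. ✗
— 1 world.
For ◇□¬p:
a: successors {b}; □¬p there: b:F. ✗
b: successors {c}; □¬p there: c:T. ✓
c: successors {d}; □¬p there: d:T. ✓
d: successors {e}; □¬p there: e:T. ✓
e: successors {a}; □¬p there: a:T. ✓
— 4 worlds.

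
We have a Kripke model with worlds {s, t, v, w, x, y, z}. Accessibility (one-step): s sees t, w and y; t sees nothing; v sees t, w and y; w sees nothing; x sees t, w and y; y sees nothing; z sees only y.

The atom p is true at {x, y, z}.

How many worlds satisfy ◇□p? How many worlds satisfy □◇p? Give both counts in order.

For ◇□p:
s: successors {t, w, y}; □p there: t:T, w:T, y:T. ✓
t: no successors, so ◇□p fails. ✗
v: successors {t, w, y}; □p there: t:T, w:T, y:T. ✓
w: no successors, so ◇□p fails. ✗
x: successors {t, w, y}; □p there: t:T, w:T, y:T. ✓
y: no successors, so ◇□p fails. ✗
z: successors {y}; □p there: y:T. ✓
— 4 worlds.
For □◇p:
s: successors {t, w, y}; ◇p there: t:F, w:F, y:F. ✗
t: no successors, so □◇p holds vacuously. ✓
v: successors {t, w, y}; ◇p there: t:F, w:F, y:F. ✗
w: no successors, so □◇p holds vacuously. ✓
x: successors {t, w, y}; ◇p there: t:F, w:F, y:F. ✗
y: no successors, so □◇p holds vacuously. ✓
z: successors {y}; ◇p there: y:F. ✗
— 3 worlds.

4 and 3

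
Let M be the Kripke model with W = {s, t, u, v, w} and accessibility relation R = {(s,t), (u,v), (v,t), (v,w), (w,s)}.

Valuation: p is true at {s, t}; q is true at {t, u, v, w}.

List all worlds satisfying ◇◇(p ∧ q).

{u, w}

s: successors {t}; ◇(p ∧ q) there: t:F. ✗
t: no successors, so ◇◇(p ∧ q) fails. ✗
u: successors {v}; ◇(p ∧ q) there: v:T. ✓
v: successors {t, w}; ◇(p ∧ q) there: t:F, w:F. ✗
w: successors {s}; ◇(p ∧ q) there: s:T. ✓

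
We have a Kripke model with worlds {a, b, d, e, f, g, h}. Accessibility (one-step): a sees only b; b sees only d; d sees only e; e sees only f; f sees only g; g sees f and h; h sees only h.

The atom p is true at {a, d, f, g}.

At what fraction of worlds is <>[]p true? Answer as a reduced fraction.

4/7

a: successors {b}; []p there: b:T. ✓
b: successors {d}; []p there: d:F. ✗
d: successors {e}; []p there: e:T. ✓
e: successors {f}; []p there: f:T. ✓
f: successors {g}; []p there: g:F. ✗
g: successors {f, h}; []p there: f:T, h:F. ✓
h: successors {h}; []p there: h:F. ✗
That's 4 of 7 worlds, so 4/7.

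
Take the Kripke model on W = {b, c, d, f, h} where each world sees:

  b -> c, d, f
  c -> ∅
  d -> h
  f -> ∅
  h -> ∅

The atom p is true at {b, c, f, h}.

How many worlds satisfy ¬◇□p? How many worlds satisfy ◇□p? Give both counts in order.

3 and 2

For ¬◇□p:
b: ◇□p is T. ✗
c: ◇□p is F. ✓
d: ◇□p is T. ✗
f: ◇□p is F. ✓
h: ◇□p is F. ✓
— 3 worlds.
For ◇□p:
b: successors {c, d, f}; □p there: c:T, d:T, f:T. ✓
c: no successors, so ◇□p fails. ✗
d: successors {h}; □p there: h:T. ✓
f: no successors, so ◇□p fails. ✗
h: no successors, so ◇□p fails. ✗
— 2 worlds.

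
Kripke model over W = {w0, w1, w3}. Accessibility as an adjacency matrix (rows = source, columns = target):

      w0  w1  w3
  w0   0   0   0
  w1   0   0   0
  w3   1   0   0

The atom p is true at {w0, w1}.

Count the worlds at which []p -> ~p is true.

w0: []p is T, ~p is F. ✗
w1: []p is T, ~p is F. ✗
w3: []p is T, ~p is T. ✓
Satisfying worlds: {w3}.

1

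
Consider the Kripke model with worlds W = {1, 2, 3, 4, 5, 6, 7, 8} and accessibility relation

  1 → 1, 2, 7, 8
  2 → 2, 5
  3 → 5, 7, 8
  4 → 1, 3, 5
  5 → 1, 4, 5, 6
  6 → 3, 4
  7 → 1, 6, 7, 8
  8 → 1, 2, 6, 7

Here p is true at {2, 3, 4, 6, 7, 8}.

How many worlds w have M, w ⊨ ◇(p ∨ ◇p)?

8

1: successors {1, 2, 7, 8}; p ∨ ◇p there: 1:T, 2:T, 7:T, 8:T. ✓
2: successors {2, 5}; p ∨ ◇p there: 2:T, 5:T. ✓
3: successors {5, 7, 8}; p ∨ ◇p there: 5:T, 7:T, 8:T. ✓
4: successors {1, 3, 5}; p ∨ ◇p there: 1:T, 3:T, 5:T. ✓
5: successors {1, 4, 5, 6}; p ∨ ◇p there: 1:T, 4:T, 5:T, 6:T. ✓
6: successors {3, 4}; p ∨ ◇p there: 3:T, 4:T. ✓
7: successors {1, 6, 7, 8}; p ∨ ◇p there: 1:T, 6:T, 7:T, 8:T. ✓
8: successors {1, 2, 6, 7}; p ∨ ◇p there: 1:T, 2:T, 6:T, 7:T. ✓
Satisfying worlds: {1, 2, 3, 4, 5, 6, 7, 8}.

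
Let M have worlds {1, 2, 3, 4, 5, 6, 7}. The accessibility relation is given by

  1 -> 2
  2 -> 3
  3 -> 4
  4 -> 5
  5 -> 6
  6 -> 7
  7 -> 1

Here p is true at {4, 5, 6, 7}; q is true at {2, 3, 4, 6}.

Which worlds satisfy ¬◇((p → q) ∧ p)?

1: ◇((p → q) ∧ p) is F. ✓
2: ◇((p → q) ∧ p) is F. ✓
3: ◇((p → q) ∧ p) is T. ✗
4: ◇((p → q) ∧ p) is F. ✓
5: ◇((p → q) ∧ p) is T. ✗
6: ◇((p → q) ∧ p) is F. ✓
7: ◇((p → q) ∧ p) is F. ✓

{1, 2, 4, 6, 7}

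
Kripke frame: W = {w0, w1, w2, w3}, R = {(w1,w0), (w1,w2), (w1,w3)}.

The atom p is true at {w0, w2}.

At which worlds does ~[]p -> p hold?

{w0, w2, w3}

w0: ~[]p is F, p is T. ✓
w1: ~[]p is T, p is F. ✗
w2: ~[]p is F, p is T. ✓
w3: ~[]p is F, p is F. ✓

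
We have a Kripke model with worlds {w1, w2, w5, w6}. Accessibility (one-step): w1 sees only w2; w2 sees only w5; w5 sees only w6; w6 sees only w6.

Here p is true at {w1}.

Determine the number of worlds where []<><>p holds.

0

w1: successors {w2}; <><>p there: w2:F. ✗
w2: successors {w5}; <><>p there: w5:F. ✗
w5: successors {w6}; <><>p there: w6:F. ✗
w6: successors {w6}; <><>p there: w6:F. ✗
Satisfying worlds: ∅.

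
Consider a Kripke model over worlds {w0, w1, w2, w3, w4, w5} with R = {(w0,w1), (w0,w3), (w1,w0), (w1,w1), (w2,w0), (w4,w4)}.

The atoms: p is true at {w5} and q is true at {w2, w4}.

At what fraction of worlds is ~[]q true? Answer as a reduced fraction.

w0: []q is F. ✓
w1: []q is F. ✓
w2: []q is F. ✓
w3: []q is T. ✗
w4: []q is T. ✗
w5: []q is T. ✗
That's 3 of 6 worlds, so 3/6 = 1/2.

1/2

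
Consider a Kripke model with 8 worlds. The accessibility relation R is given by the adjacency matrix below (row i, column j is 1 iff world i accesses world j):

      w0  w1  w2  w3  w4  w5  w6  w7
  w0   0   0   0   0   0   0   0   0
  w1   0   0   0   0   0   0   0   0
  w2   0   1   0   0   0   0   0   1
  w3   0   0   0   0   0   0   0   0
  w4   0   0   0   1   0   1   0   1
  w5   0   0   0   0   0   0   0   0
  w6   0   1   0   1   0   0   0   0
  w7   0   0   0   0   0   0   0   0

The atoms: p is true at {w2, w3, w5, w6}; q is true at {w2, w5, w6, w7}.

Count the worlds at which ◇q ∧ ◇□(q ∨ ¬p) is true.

2

w0: ◇q is F, ◇□(q ∨ ¬p) is F. ✗
w1: ◇q is F, ◇□(q ∨ ¬p) is F. ✗
w2: ◇q is T, ◇□(q ∨ ¬p) is T. ✓
w3: ◇q is F, ◇□(q ∨ ¬p) is F. ✗
w4: ◇q is T, ◇□(q ∨ ¬p) is T. ✓
w5: ◇q is F, ◇□(q ∨ ¬p) is F. ✗
w6: ◇q is F, ◇□(q ∨ ¬p) is T. ✗
w7: ◇q is F, ◇□(q ∨ ¬p) is F. ✗
Satisfying worlds: {w2, w4}.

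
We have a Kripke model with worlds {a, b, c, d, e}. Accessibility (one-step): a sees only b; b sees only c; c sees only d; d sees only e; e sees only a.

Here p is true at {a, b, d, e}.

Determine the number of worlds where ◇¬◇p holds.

a: successors {b}; ¬◇p there: b:T. ✓
b: successors {c}; ¬◇p there: c:F. ✗
c: successors {d}; ¬◇p there: d:F. ✗
d: successors {e}; ¬◇p there: e:F. ✗
e: successors {a}; ¬◇p there: a:F. ✗
Satisfying worlds: {a}.

1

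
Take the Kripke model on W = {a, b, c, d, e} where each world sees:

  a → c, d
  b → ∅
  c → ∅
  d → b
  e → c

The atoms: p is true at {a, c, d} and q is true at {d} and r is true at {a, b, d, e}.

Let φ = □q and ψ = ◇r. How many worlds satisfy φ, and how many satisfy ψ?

2 and 2

For □q:
a: successors {c, d}; q there: c:F, d:T. ✗
b: no successors, so □q holds vacuously. ✓
c: no successors, so □q holds vacuously. ✓
d: successors {b}; q there: b:F. ✗
e: successors {c}; q there: c:F. ✗
— 2 worlds.
For ◇r:
a: successors {c, d}; r there: c:F, d:T. ✓
b: no successors, so ◇r fails. ✗
c: no successors, so ◇r fails. ✗
d: successors {b}; r there: b:T. ✓
e: successors {c}; r there: c:F. ✗
— 2 worlds.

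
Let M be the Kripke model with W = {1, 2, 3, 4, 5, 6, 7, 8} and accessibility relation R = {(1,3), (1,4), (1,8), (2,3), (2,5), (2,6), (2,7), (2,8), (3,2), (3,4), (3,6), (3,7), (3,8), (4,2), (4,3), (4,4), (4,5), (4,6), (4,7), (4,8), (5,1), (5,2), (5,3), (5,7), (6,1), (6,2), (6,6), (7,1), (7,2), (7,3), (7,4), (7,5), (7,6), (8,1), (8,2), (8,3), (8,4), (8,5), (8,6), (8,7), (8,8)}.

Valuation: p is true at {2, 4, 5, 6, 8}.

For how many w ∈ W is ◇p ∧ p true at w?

5

1: ◇p is T, p is F. ✗
2: ◇p is T, p is T. ✓
3: ◇p is T, p is F. ✗
4: ◇p is T, p is T. ✓
5: ◇p is T, p is T. ✓
6: ◇p is T, p is T. ✓
7: ◇p is T, p is F. ✗
8: ◇p is T, p is T. ✓
Satisfying worlds: {2, 4, 5, 6, 8}.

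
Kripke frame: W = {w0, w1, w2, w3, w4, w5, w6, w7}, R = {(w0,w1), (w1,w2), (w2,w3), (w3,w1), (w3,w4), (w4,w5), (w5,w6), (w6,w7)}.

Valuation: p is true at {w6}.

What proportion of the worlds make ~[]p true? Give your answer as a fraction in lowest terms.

w0: []p is F. ✓
w1: []p is F. ✓
w2: []p is F. ✓
w3: []p is F. ✓
w4: []p is F. ✓
w5: []p is T. ✗
w6: []p is F. ✓
w7: []p is T. ✗
That's 6 of 8 worlds, so 6/8 = 3/4.

3/4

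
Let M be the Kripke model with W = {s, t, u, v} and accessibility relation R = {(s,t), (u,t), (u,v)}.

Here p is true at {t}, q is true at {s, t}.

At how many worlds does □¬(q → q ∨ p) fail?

2

s: successors {t}; ¬(q → q ∨ p) there: t:F. ✗
t: no successors, so □¬(q → q ∨ p) holds vacuously. ✓
u: successors {t, v}; ¬(q → q ∨ p) there: t:F, v:F. ✗
v: no successors, so □¬(q → q ∨ p) holds vacuously. ✓
Satisfying worlds: {t, v}.
So □¬(q → q ∨ p) fails at the other 2 worlds.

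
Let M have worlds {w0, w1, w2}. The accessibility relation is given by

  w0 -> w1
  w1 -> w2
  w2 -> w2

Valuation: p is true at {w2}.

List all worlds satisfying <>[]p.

w0: successors {w1}; []p there: w1:T. ✓
w1: successors {w2}; []p there: w2:T. ✓
w2: successors {w2}; []p there: w2:T. ✓

{w0, w1, w2}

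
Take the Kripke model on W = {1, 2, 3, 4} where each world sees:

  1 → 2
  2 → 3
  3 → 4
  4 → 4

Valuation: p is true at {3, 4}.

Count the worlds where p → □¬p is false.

1: p is F, □¬p is T. ✓
2: p is F, □¬p is F. ✓
3: p is T, □¬p is F. ✗
4: p is T, □¬p is F. ✗
Satisfying worlds: {1, 2}.
So p → □¬p fails at the other 2 worlds.

2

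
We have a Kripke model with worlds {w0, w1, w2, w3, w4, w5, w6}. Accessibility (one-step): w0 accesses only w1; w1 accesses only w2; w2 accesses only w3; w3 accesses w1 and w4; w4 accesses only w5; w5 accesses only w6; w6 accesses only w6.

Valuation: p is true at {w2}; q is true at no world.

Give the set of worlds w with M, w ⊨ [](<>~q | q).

{w0, w1, w2, w3, w4, w5, w6}

w0: successors {w1}; <>~q | q there: w1:T. ✓
w1: successors {w2}; <>~q | q there: w2:T. ✓
w2: successors {w3}; <>~q | q there: w3:T. ✓
w3: successors {w1, w4}; <>~q | q there: w1:T, w4:T. ✓
w4: successors {w5}; <>~q | q there: w5:T. ✓
w5: successors {w6}; <>~q | q there: w6:T. ✓
w6: successors {w6}; <>~q | q there: w6:T. ✓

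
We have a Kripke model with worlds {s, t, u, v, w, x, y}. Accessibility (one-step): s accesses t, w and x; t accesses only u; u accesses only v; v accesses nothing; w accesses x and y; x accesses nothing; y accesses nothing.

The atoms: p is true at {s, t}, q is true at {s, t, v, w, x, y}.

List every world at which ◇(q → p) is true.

s: successors {t, w, x}; q → p there: t:T, w:F, x:F. ✓
t: successors {u}; q → p there: u:T. ✓
u: successors {v}; q → p there: v:F. ✗
v: no successors, so ◇(q → p) fails. ✗
w: successors {x, y}; q → p there: x:F, y:F. ✗
x: no successors, so ◇(q → p) fails. ✗
y: no successors, so ◇(q → p) fails. ✗

{s, t}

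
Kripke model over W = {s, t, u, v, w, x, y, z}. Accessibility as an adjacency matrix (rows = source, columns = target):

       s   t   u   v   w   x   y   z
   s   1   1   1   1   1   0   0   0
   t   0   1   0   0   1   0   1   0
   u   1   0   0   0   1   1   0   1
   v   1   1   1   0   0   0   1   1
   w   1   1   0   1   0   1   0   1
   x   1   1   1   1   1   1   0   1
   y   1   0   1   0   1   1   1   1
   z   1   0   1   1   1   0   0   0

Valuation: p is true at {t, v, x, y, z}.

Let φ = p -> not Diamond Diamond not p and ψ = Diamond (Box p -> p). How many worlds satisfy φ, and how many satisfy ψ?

3 and 8

For p -> not Diamond Diamond not p:
s: p is F, not Diamond Diamond not p is F. ✓
t: p is T, not Diamond Diamond not p is F. ✗
u: p is F, not Diamond Diamond not p is F. ✓
v: p is T, not Diamond Diamond not p is F. ✗
w: p is F, not Diamond Diamond not p is F. ✓
x: p is T, not Diamond Diamond not p is F. ✗
y: p is T, not Diamond Diamond not p is F. ✗
z: p is T, not Diamond Diamond not p is F. ✗
— 3 worlds.
For Diamond (Box p -> p):
s: successors {s, t, u, v, w}; Box p -> p there: s:T, t:T, u:T, v:T, w:T. ✓
t: successors {t, w, y}; Box p -> p there: t:T, w:T, y:T. ✓
u: successors {s, w, x, z}; Box p -> p there: s:T, w:T, x:T, z:T. ✓
v: successors {s, t, u, y, z}; Box p -> p there: s:T, t:T, u:T, y:T, z:T. ✓
w: successors {s, t, v, x, z}; Box p -> p there: s:T, t:T, v:T, x:T, z:T. ✓
x: successors {s, t, u, v, w, x, z}; Box p -> p there: s:T, t:T, u:T, v:T, w:T, x:T, z:T. ✓
y: successors {s, u, w, x, y, z}; Box p -> p there: s:T, u:T, w:T, x:T, y:T, z:T. ✓
z: successors {s, u, v, w}; Box p -> p there: s:T, u:T, v:T, w:T. ✓
— 8 worlds.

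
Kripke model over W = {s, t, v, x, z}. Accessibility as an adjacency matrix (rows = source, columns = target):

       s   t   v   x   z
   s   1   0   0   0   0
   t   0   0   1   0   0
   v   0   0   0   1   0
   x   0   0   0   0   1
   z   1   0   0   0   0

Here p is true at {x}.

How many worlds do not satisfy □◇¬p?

s: successors {s}; ◇¬p there: s:T. ✓
t: successors {v}; ◇¬p there: v:F. ✗
v: successors {x}; ◇¬p there: x:T. ✓
x: successors {z}; ◇¬p there: z:T. ✓
z: successors {s}; ◇¬p there: s:T. ✓
Satisfying worlds: {s, v, x, z}.
So □◇¬p fails at the other 1 world.

1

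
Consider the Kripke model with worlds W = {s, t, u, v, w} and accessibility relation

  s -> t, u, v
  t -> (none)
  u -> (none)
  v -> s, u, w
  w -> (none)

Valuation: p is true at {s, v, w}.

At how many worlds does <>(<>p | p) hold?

s: successors {t, u, v}; <>p | p there: t:F, u:F, v:T. ✓
t: no successors, so <>(<>p | p) fails. ✗
u: no successors, so <>(<>p | p) fails. ✗
v: successors {s, u, w}; <>p | p there: s:T, u:F, w:T. ✓
w: no successors, so <>(<>p | p) fails. ✗
Satisfying worlds: {s, v}.

2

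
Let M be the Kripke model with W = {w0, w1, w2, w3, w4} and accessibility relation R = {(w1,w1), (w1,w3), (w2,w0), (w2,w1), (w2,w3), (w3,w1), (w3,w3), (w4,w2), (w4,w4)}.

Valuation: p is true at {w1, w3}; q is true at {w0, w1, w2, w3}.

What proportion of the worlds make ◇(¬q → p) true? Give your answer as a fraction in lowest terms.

w0: no successors, so ◇(¬q → p) fails. ✗
w1: successors {w1, w3}; ¬q → p there: w1:T, w3:T. ✓
w2: successors {w0, w1, w3}; ¬q → p there: w0:T, w1:T, w3:T. ✓
w3: successors {w1, w3}; ¬q → p there: w1:T, w3:T. ✓
w4: successors {w2, w4}; ¬q → p there: w2:T, w4:F. ✓
That's 4 of 5 worlds, so 4/5.

4/5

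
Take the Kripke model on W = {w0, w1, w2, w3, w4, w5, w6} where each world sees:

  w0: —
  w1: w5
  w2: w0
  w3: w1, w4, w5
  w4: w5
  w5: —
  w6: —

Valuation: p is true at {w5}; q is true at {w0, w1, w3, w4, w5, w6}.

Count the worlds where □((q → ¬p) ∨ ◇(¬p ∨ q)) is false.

w0: no successors, so □((q → ¬p) ∨ ◇(¬p ∨ q)) holds vacuously. ✓
w1: successors {w5}; (q → ¬p) ∨ ◇(¬p ∨ q) there: w5:F. ✗
w2: successors {w0}; (q → ¬p) ∨ ◇(¬p ∨ q) there: w0:T. ✓
w3: successors {w1, w4, w5}; (q → ¬p) ∨ ◇(¬p ∨ q) there: w1:T, w4:T, w5:F. ✗
w4: successors {w5}; (q → ¬p) ∨ ◇(¬p ∨ q) there: w5:F. ✗
w5: no successors, so □((q → ¬p) ∨ ◇(¬p ∨ q)) holds vacuously. ✓
w6: no successors, so □((q → ¬p) ∨ ◇(¬p ∨ q)) holds vacuously. ✓
Satisfying worlds: {w0, w2, w5, w6}.
So □((q → ¬p) ∨ ◇(¬p ∨ q)) fails at the other 3 worlds.

3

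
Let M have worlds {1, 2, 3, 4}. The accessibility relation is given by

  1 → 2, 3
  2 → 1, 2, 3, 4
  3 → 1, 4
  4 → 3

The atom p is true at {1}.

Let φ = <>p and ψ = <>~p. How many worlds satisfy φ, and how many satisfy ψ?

For <>p:
1: successors {2, 3}; p there: 2:F, 3:F. ✗
2: successors {1, 2, 3, 4}; p there: 1:T, 2:F, 3:F, 4:F. ✓
3: successors {1, 4}; p there: 1:T, 4:F. ✓
4: successors {3}; p there: 3:F. ✗
— 2 worlds.
For <>~p:
1: successors {2, 3}; ~p there: 2:T, 3:T. ✓
2: successors {1, 2, 3, 4}; ~p there: 1:F, 2:T, 3:T, 4:T. ✓
3: successors {1, 4}; ~p there: 1:F, 4:T. ✓
4: successors {3}; ~p there: 3:T. ✓
— 4 worlds.

2 and 4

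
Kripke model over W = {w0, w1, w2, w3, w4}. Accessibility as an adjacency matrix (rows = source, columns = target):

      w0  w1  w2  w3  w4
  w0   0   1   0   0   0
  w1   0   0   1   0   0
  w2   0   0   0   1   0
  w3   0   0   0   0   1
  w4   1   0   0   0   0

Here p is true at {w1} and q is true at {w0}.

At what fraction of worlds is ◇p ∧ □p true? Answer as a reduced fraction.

1/5

w0: ◇p is T, □p is T. ✓
w1: ◇p is F, □p is F. ✗
w2: ◇p is F, □p is F. ✗
w3: ◇p is F, □p is F. ✗
w4: ◇p is F, □p is F. ✗
That's 1 of 5 worlds, so 1/5.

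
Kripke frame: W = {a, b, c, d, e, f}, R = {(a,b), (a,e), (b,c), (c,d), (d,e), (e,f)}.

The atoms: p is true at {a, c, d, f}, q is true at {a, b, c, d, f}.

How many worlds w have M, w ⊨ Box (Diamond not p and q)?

a: successors {b, e}; Diamond not p and q there: b:F, e:F. ✗
b: successors {c}; Diamond not p and q there: c:F. ✗
c: successors {d}; Diamond not p and q there: d:T. ✓
d: successors {e}; Diamond not p and q there: e:F. ✗
e: successors {f}; Diamond not p and q there: f:F. ✗
f: no successors, so Box (Diamond not p and q) holds vacuously. ✓
Satisfying worlds: {c, f}.

2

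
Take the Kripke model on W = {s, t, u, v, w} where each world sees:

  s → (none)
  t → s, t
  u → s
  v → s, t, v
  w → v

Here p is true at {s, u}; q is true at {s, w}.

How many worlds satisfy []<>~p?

s: no successors, so []<>~p holds vacuously. ✓
t: successors {s, t}; <>~p there: s:F, t:T. ✗
u: successors {s}; <>~p there: s:F. ✗
v: successors {s, t, v}; <>~p there: s:F, t:T, v:T. ✗
w: successors {v}; <>~p there: v:T. ✓
Satisfying worlds: {s, w}.

2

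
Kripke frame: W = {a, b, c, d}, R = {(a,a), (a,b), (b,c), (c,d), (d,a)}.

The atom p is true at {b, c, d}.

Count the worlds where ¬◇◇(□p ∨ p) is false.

a: ◇◇(□p ∨ p) is T. ✗
b: ◇◇(□p ∨ p) is T. ✗
c: ◇◇(□p ∨ p) is F. ✓
d: ◇◇(□p ∨ p) is T. ✗
Satisfying worlds: {c}.
So ¬◇◇(□p ∨ p) fails at the other 3 worlds.

3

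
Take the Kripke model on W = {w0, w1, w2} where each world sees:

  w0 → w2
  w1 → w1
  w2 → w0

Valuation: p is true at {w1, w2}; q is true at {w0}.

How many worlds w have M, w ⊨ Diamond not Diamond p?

1

w0: successors {w2}; not Diamond p there: w2:T. ✓
w1: successors {w1}; not Diamond p there: w1:F. ✗
w2: successors {w0}; not Diamond p there: w0:F. ✗
Satisfying worlds: {w0}.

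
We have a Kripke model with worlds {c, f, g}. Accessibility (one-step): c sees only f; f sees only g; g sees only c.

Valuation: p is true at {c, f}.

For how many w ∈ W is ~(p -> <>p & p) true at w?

1

c: p -> <>p & p is T. ✗
f: p -> <>p & p is F. ✓
g: p -> <>p & p is T. ✗
Satisfying worlds: {f}.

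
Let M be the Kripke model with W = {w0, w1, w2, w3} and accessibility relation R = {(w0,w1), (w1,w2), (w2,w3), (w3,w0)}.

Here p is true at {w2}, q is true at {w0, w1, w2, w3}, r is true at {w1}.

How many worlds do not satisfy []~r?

w0: successors {w1}; ~r there: w1:F. ✗
w1: successors {w2}; ~r there: w2:T. ✓
w2: successors {w3}; ~r there: w3:T. ✓
w3: successors {w0}; ~r there: w0:T. ✓
Satisfying worlds: {w1, w2, w3}.
So []~r fails at the other 1 world.

1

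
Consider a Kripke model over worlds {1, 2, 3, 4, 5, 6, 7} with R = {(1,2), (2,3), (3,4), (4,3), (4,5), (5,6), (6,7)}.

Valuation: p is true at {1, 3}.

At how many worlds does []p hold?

2

1: successors {2}; p there: 2:F. ✗
2: successors {3}; p there: 3:T. ✓
3: successors {4}; p there: 4:F. ✗
4: successors {3, 5}; p there: 3:T, 5:F. ✗
5: successors {6}; p there: 6:F. ✗
6: successors {7}; p there: 7:F. ✗
7: no successors, so []p holds vacuously. ✓
Satisfying worlds: {2, 7}.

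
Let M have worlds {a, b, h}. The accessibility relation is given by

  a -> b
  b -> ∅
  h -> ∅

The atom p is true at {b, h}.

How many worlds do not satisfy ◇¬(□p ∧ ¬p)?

a: successors {b}; ¬(□p ∧ ¬p) there: b:T. ✓
b: no successors, so ◇¬(□p ∧ ¬p) fails. ✗
h: no successors, so ◇¬(□p ∧ ¬p) fails. ✗
Satisfying worlds: {a}.
So ◇¬(□p ∧ ¬p) fails at the other 2 worlds.

2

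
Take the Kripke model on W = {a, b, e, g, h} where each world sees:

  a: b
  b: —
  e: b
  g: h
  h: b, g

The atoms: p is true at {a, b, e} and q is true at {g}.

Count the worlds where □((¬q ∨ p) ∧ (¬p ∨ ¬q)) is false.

a: successors {b}; (¬q ∨ p) ∧ (¬p ∨ ¬q) there: b:T. ✓
b: no successors, so □((¬q ∨ p) ∧ (¬p ∨ ¬q)) holds vacuously. ✓
e: successors {b}; (¬q ∨ p) ∧ (¬p ∨ ¬q) there: b:T. ✓
g: successors {h}; (¬q ∨ p) ∧ (¬p ∨ ¬q) there: h:T. ✓
h: successors {b, g}; (¬q ∨ p) ∧ (¬p ∨ ¬q) there: b:T, g:F. ✗
Satisfying worlds: {a, b, e, g}.
So □((¬q ∨ p) ∧ (¬p ∨ ¬q)) fails at the other 1 world.

1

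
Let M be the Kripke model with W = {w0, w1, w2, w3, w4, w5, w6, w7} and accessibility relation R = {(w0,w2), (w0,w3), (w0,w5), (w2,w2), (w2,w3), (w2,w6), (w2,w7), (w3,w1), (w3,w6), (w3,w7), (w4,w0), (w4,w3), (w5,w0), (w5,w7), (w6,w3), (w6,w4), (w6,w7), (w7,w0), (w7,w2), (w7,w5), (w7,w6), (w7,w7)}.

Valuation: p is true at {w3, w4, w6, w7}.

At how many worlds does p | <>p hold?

w0: p is F, <>p is T. ✓
w1: p is F, <>p is F. ✗
w2: p is F, <>p is T. ✓
w3: p is T, <>p is T. ✓
w4: p is T, <>p is T. ✓
w5: p is F, <>p is T. ✓
w6: p is T, <>p is T. ✓
w7: p is T, <>p is T. ✓
Satisfying worlds: {w0, w2, w3, w4, w5, w6, w7}.

7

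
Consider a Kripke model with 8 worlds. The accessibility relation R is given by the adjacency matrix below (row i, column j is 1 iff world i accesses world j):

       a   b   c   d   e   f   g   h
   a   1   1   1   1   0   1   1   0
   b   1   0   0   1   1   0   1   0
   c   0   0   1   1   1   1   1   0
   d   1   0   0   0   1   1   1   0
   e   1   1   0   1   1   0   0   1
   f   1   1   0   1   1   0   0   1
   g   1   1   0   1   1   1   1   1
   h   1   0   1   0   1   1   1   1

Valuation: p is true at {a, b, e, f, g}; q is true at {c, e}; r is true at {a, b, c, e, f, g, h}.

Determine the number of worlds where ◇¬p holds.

7

a: successors {a, b, c, d, f, g}; ¬p there: a:F, b:F, c:T, d:T, f:F, g:F. ✓
b: successors {a, d, e, g}; ¬p there: a:F, d:T, e:F, g:F. ✓
c: successors {c, d, e, f, g}; ¬p there: c:T, d:T, e:F, f:F, g:F. ✓
d: successors {a, e, f, g}; ¬p there: a:F, e:F, f:F, g:F. ✗
e: successors {a, b, d, e, h}; ¬p there: a:F, b:F, d:T, e:F, h:T. ✓
f: successors {a, b, d, e, h}; ¬p there: a:F, b:F, d:T, e:F, h:T. ✓
g: successors {a, b, d, e, f, g, h}; ¬p there: a:F, b:F, d:T, e:F, f:F, g:F, h:T. ✓
h: successors {a, c, e, f, g, h}; ¬p there: a:F, c:T, e:F, f:F, g:F, h:T. ✓
Satisfying worlds: {a, b, c, e, f, g, h}.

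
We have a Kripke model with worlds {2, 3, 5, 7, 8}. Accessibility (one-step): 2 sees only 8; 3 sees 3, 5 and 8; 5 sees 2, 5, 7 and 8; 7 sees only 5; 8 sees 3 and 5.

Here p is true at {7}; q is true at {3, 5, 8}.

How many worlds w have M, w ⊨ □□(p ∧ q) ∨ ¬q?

2: □□(p ∧ q) is F, ¬q is T. ✓
3: □□(p ∧ q) is F, ¬q is F. ✗
5: □□(p ∧ q) is F, ¬q is F. ✗
7: □□(p ∧ q) is F, ¬q is T. ✓
8: □□(p ∧ q) is F, ¬q is F. ✗
Satisfying worlds: {2, 7}.

2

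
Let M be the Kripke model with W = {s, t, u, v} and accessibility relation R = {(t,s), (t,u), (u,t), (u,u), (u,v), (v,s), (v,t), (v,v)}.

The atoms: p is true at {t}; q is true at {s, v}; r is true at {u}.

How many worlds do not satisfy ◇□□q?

2

s: no successors, so ◇□□q fails. ✗
t: successors {s, u}; □□q there: s:T, u:F. ✓
u: successors {t, u, v}; □□q there: t:F, u:F, v:F. ✗
v: successors {s, t, v}; □□q there: s:T, t:F, v:F. ✓
Satisfying worlds: {t, v}.
So ◇□□q fails at the other 2 worlds.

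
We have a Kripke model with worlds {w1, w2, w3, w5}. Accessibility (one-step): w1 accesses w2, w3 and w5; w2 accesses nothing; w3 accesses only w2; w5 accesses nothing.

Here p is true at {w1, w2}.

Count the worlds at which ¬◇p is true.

2

w1: ◇p is T. ✗
w2: ◇p is F. ✓
w3: ◇p is T. ✗
w5: ◇p is F. ✓
Satisfying worlds: {w2, w5}.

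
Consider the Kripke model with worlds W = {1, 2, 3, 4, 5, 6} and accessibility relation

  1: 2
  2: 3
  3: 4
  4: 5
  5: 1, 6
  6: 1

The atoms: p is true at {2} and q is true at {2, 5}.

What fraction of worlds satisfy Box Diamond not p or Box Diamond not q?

1: Box Diamond not p is T, Box Diamond not q is T. ✓
2: Box Diamond not p is T, Box Diamond not q is T. ✓
3: Box Diamond not p is T, Box Diamond not q is F. ✓
4: Box Diamond not p is T, Box Diamond not q is T. ✓
5: Box Diamond not p is F, Box Diamond not q is F. ✗
6: Box Diamond not p is F, Box Diamond not q is F. ✗
That's 4 of 6 worlds, so 4/6 = 2/3.

2/3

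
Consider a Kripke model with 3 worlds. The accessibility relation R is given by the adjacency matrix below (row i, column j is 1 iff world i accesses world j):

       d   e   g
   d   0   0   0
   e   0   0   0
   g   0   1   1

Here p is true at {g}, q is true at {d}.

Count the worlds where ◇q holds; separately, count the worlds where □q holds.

0 and 2

For ◇q:
d: no successors, so ◇q fails. ✗
e: no successors, so ◇q fails. ✗
g: successors {e, g}; q there: e:F, g:F. ✗
— 0 worlds.
For □q:
d: no successors, so □q holds vacuously. ✓
e: no successors, so □q holds vacuously. ✓
g: successors {e, g}; q there: e:F, g:F. ✗
— 2 worlds.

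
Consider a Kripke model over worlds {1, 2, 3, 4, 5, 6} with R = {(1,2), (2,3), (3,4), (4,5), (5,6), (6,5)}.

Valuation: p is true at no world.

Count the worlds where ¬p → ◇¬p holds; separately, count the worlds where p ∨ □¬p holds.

6 and 6

For ¬p → ◇¬p:
1: ¬p is T, ◇¬p is T. ✓
2: ¬p is T, ◇¬p is T. ✓
3: ¬p is T, ◇¬p is T. ✓
4: ¬p is T, ◇¬p is T. ✓
5: ¬p is T, ◇¬p is T. ✓
6: ¬p is T, ◇¬p is T. ✓
— 6 worlds.
For p ∨ □¬p:
1: p is F, □¬p is T. ✓
2: p is F, □¬p is T. ✓
3: p is F, □¬p is T. ✓
4: p is F, □¬p is T. ✓
5: p is F, □¬p is T. ✓
6: p is F, □¬p is T. ✓
— 6 worlds.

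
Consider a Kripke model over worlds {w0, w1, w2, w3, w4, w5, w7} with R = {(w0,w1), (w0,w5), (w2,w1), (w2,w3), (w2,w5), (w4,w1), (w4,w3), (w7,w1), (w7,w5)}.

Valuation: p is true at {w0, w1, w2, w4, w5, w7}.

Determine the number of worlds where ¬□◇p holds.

4

w0: □◇p is F. ✓
w1: □◇p is T. ✗
w2: □◇p is F. ✓
w3: □◇p is T. ✗
w4: □◇p is F. ✓
w5: □◇p is T. ✗
w7: □◇p is F. ✓
Satisfying worlds: {w0, w2, w4, w7}.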